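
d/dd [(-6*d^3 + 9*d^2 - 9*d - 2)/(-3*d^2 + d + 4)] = 2*(9*d^4 - 6*d^3 - 45*d^2 + 30*d - 17)/(9*d^4 - 6*d^3 - 23*d^2 + 8*d + 16)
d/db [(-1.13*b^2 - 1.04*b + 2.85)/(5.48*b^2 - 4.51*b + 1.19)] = (10.7955*b^2 - 33.9254*b + 11.6159)/(30.0304*b^4 - 49.4296*b^3 + 33.3825*b^2 - 10.7338*b + 1.4161)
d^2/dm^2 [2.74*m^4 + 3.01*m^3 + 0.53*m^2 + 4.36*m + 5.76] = 32.88*m^2 + 18.06*m + 1.06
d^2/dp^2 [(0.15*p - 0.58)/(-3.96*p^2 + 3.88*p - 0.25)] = (-(0.15*p - 0.58)*(7.92*p - 3.88)*(15.84*p - 7.76) + (3.564*p - 5.7576)*(3.96*p^2 - 3.88*p + 0.25))/(3.96*p^2 - 3.88*p + 0.25)^3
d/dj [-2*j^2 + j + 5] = 1 - 4*j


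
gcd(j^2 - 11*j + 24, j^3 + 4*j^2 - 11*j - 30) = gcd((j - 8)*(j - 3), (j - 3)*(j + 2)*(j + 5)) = j - 3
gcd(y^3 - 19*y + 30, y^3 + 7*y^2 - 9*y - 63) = y - 3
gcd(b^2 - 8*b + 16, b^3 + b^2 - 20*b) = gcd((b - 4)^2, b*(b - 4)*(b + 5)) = b - 4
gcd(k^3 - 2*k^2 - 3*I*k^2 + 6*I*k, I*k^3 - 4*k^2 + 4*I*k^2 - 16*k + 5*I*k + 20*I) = 1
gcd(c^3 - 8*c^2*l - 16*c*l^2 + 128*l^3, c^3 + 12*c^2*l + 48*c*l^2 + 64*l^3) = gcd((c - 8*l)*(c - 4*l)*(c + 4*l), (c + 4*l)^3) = c + 4*l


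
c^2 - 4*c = c*(c - 4)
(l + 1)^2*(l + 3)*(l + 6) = l^4 + 11*l^3 + 37*l^2 + 45*l + 18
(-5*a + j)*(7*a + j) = -35*a^2 + 2*a*j + j^2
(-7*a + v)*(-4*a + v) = 28*a^2 - 11*a*v + v^2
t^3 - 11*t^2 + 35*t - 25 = (t - 5)^2*(t - 1)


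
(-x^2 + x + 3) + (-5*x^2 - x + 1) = 4 - 6*x^2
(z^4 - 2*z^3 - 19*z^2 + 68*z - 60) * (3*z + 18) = 3*z^5 + 12*z^4 - 93*z^3 - 138*z^2 + 1044*z - 1080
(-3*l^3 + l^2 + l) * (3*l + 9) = -9*l^4 - 24*l^3 + 12*l^2 + 9*l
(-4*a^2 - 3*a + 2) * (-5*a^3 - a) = 20*a^5 + 15*a^4 - 6*a^3 + 3*a^2 - 2*a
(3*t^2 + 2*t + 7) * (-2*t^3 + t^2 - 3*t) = -6*t^5 - t^4 - 21*t^3 + t^2 - 21*t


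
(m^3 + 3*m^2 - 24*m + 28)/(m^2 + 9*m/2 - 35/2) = 2*(m^2 - 4*m + 4)/(2*m - 5)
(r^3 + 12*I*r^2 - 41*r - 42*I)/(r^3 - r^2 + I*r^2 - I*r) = (r^3 + 12*I*r^2 - 41*r - 42*I)/(r*(r^2 - r + I*r - I))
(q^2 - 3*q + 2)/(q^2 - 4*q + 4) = (q - 1)/(q - 2)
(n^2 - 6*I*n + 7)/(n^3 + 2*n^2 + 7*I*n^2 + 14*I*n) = (n^2 - 6*I*n + 7)/(n*(n^2 + n*(2 + 7*I) + 14*I))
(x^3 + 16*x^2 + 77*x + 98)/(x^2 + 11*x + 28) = (x^2 + 9*x + 14)/(x + 4)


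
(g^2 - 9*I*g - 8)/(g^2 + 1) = (g - 8*I)/(g + I)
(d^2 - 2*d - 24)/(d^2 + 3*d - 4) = (d - 6)/(d - 1)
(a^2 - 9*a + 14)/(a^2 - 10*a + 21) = (a - 2)/(a - 3)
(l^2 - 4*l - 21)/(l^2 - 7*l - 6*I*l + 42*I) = (l + 3)/(l - 6*I)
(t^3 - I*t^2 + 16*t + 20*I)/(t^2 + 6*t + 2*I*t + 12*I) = (t^2 - 3*I*t + 10)/(t + 6)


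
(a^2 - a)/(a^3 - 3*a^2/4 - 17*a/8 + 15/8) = 8*a/(8*a^2 + 2*a - 15)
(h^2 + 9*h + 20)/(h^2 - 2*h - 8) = (h^2 + 9*h + 20)/(h^2 - 2*h - 8)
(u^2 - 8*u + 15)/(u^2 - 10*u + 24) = (u^2 - 8*u + 15)/(u^2 - 10*u + 24)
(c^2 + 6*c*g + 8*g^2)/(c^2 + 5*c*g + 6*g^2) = (c + 4*g)/(c + 3*g)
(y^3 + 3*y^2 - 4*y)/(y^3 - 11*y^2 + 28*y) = (y^2 + 3*y - 4)/(y^2 - 11*y + 28)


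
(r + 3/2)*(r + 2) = r^2 + 7*r/2 + 3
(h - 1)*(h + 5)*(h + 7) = h^3 + 11*h^2 + 23*h - 35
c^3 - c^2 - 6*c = c*(c - 3)*(c + 2)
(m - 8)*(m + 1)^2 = m^3 - 6*m^2 - 15*m - 8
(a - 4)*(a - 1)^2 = a^3 - 6*a^2 + 9*a - 4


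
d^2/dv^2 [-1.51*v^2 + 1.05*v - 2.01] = -3.02000000000000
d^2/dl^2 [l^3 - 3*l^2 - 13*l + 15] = 6*l - 6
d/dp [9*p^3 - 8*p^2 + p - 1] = 27*p^2 - 16*p + 1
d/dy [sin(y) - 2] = cos(y)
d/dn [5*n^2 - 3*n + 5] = 10*n - 3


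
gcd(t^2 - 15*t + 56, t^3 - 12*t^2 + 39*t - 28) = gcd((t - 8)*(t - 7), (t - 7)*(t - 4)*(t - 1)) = t - 7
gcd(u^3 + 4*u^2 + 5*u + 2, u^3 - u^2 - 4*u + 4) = u + 2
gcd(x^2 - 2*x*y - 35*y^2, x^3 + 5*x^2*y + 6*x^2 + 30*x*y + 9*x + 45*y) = x + 5*y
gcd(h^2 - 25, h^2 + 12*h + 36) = 1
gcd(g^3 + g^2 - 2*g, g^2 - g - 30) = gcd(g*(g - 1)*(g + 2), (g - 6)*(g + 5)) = 1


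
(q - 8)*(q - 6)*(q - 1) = q^3 - 15*q^2 + 62*q - 48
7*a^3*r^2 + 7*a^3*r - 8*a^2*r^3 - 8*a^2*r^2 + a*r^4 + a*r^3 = r*(-7*a + r)*(-a + r)*(a*r + a)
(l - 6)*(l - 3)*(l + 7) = l^3 - 2*l^2 - 45*l + 126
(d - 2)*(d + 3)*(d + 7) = d^3 + 8*d^2 + d - 42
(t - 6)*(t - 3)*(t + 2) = t^3 - 7*t^2 + 36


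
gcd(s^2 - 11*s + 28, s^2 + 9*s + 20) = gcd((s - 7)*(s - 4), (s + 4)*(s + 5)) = 1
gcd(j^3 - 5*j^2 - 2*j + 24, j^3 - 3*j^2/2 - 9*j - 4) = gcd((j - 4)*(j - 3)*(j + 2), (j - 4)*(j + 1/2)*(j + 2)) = j^2 - 2*j - 8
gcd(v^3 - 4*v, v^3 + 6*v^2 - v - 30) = v - 2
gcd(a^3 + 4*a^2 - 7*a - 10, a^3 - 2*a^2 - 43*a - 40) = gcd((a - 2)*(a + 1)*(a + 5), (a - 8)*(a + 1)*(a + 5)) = a^2 + 6*a + 5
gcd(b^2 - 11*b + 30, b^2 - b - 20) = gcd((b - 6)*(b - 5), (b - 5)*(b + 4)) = b - 5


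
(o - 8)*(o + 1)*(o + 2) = o^3 - 5*o^2 - 22*o - 16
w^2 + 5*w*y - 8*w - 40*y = (w - 8)*(w + 5*y)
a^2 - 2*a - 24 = (a - 6)*(a + 4)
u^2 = u^2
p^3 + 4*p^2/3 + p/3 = p*(p + 1/3)*(p + 1)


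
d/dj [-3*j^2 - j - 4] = -6*j - 1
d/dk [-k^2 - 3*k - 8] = -2*k - 3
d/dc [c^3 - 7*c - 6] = 3*c^2 - 7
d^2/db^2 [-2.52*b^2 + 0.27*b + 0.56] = -5.04000000000000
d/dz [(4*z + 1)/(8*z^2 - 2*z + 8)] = (-16*z^2 - 8*z + 17)/(2*(16*z^4 - 8*z^3 + 33*z^2 - 8*z + 16))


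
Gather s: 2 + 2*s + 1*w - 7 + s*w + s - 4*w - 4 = s*(w + 3) - 3*w - 9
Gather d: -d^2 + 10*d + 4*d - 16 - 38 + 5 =-d^2 + 14*d - 49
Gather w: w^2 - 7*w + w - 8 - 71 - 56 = w^2 - 6*w - 135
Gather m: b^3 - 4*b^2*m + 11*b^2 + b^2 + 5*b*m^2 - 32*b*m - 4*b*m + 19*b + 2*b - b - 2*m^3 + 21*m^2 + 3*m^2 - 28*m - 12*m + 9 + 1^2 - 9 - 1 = b^3 + 12*b^2 + 20*b - 2*m^3 + m^2*(5*b + 24) + m*(-4*b^2 - 36*b - 40)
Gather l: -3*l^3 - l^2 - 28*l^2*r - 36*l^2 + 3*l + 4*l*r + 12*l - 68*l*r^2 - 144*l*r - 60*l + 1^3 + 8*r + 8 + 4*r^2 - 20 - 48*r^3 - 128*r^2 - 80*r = -3*l^3 + l^2*(-28*r - 37) + l*(-68*r^2 - 140*r - 45) - 48*r^3 - 124*r^2 - 72*r - 11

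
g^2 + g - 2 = (g - 1)*(g + 2)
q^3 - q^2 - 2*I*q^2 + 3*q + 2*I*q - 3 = (q - 1)*(q - 3*I)*(q + I)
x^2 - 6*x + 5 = (x - 5)*(x - 1)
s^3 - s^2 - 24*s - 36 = (s - 6)*(s + 2)*(s + 3)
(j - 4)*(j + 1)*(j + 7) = j^3 + 4*j^2 - 25*j - 28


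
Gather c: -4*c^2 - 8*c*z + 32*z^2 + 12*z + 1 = -4*c^2 - 8*c*z + 32*z^2 + 12*z + 1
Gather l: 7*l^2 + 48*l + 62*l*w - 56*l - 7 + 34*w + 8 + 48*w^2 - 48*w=7*l^2 + l*(62*w - 8) + 48*w^2 - 14*w + 1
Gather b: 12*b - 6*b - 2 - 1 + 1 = 6*b - 2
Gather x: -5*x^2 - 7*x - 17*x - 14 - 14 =-5*x^2 - 24*x - 28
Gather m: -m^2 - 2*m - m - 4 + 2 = -m^2 - 3*m - 2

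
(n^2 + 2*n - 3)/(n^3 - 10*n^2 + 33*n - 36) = (n^2 + 2*n - 3)/(n^3 - 10*n^2 + 33*n - 36)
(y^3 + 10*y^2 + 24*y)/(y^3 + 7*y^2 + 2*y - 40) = y*(y + 6)/(y^2 + 3*y - 10)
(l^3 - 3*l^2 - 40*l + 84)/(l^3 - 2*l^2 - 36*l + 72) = (l - 7)/(l - 6)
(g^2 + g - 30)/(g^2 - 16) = (g^2 + g - 30)/(g^2 - 16)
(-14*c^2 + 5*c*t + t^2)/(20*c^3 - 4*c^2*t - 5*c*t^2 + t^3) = (7*c + t)/(-10*c^2 - 3*c*t + t^2)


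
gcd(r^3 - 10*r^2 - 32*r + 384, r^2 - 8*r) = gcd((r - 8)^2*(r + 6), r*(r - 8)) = r - 8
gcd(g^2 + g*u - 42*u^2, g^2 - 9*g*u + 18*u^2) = -g + 6*u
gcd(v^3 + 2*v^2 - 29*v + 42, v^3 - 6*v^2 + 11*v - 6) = v^2 - 5*v + 6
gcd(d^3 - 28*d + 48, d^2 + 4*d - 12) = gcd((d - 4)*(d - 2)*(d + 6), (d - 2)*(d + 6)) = d^2 + 4*d - 12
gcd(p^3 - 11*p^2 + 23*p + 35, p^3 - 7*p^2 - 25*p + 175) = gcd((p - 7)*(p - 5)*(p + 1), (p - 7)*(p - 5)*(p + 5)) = p^2 - 12*p + 35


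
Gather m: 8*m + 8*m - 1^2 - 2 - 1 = 16*m - 4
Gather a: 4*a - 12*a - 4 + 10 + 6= 12 - 8*a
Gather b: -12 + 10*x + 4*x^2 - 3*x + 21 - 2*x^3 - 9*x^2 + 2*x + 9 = -2*x^3 - 5*x^2 + 9*x + 18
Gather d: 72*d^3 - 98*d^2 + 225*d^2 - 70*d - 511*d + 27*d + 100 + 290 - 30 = 72*d^3 + 127*d^2 - 554*d + 360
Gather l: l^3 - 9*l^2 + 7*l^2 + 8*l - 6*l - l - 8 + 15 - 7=l^3 - 2*l^2 + l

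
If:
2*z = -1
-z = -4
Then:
No Solution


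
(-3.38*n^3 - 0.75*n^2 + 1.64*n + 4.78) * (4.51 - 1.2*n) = 4.056*n^4 - 14.3438*n^3 - 5.3505*n^2 + 1.6604*n + 21.5578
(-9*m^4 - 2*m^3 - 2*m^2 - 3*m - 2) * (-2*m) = 18*m^5 + 4*m^4 + 4*m^3 + 6*m^2 + 4*m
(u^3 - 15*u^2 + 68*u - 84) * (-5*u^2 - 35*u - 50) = -5*u^5 + 40*u^4 + 135*u^3 - 1210*u^2 - 460*u + 4200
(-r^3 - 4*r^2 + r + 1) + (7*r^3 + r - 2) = 6*r^3 - 4*r^2 + 2*r - 1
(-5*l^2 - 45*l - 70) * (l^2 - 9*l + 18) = -5*l^4 + 245*l^2 - 180*l - 1260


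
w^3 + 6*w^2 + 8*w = w*(w + 2)*(w + 4)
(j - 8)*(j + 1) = j^2 - 7*j - 8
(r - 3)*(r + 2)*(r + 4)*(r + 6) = r^4 + 9*r^3 + 8*r^2 - 84*r - 144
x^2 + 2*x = x*(x + 2)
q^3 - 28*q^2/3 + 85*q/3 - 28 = (q - 4)*(q - 3)*(q - 7/3)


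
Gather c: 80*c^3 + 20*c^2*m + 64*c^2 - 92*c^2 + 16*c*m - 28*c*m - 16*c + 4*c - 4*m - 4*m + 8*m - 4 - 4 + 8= 80*c^3 + c^2*(20*m - 28) + c*(-12*m - 12)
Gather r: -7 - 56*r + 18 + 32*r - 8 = 3 - 24*r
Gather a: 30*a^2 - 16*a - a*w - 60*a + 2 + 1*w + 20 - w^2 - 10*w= 30*a^2 + a*(-w - 76) - w^2 - 9*w + 22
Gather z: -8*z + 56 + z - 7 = 49 - 7*z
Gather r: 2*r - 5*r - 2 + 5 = 3 - 3*r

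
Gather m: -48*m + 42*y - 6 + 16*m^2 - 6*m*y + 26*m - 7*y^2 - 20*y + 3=16*m^2 + m*(-6*y - 22) - 7*y^2 + 22*y - 3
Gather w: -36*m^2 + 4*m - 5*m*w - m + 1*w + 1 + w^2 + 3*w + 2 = -36*m^2 + 3*m + w^2 + w*(4 - 5*m) + 3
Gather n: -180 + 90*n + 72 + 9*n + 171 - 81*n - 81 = 18*n - 18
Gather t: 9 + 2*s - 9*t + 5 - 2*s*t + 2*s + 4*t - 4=4*s + t*(-2*s - 5) + 10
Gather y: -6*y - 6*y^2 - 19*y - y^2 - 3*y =-7*y^2 - 28*y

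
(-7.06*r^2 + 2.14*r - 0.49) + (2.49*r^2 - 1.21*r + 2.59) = -4.57*r^2 + 0.93*r + 2.1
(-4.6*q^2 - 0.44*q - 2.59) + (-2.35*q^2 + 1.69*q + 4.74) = -6.95*q^2 + 1.25*q + 2.15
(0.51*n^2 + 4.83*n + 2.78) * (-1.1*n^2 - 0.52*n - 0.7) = -0.561*n^4 - 5.5782*n^3 - 5.9266*n^2 - 4.8266*n - 1.946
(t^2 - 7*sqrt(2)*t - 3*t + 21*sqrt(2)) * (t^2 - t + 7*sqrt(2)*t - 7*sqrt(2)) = t^4 - 4*t^3 - 95*t^2 + 392*t - 294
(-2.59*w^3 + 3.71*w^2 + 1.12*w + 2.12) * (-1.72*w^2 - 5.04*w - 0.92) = 4.4548*w^5 + 6.6724*w^4 - 18.242*w^3 - 12.7044*w^2 - 11.7152*w - 1.9504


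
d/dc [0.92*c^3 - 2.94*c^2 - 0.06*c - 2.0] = 2.76*c^2 - 5.88*c - 0.06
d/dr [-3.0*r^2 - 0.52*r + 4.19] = -6.0*r - 0.52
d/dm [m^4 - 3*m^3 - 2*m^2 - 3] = m*(4*m^2 - 9*m - 4)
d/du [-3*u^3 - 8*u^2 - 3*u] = -9*u^2 - 16*u - 3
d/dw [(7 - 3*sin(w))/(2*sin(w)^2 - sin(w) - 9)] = (6*sin(w)^2 - 28*sin(w) + 34)*cos(w)/(sin(w) + cos(2*w) + 8)^2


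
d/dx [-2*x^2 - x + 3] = -4*x - 1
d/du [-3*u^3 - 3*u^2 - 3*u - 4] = -9*u^2 - 6*u - 3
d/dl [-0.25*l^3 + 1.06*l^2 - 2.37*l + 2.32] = -0.75*l^2 + 2.12*l - 2.37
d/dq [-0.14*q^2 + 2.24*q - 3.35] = 2.24 - 0.28*q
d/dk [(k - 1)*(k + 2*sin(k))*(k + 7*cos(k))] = (1 - k)*(k + 2*sin(k))*(7*sin(k) - 1) + (k - 1)*(k + 7*cos(k))*(2*cos(k) + 1) + (k + 2*sin(k))*(k + 7*cos(k))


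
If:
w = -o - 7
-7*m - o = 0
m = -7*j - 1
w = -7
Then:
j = -1/7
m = 0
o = 0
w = -7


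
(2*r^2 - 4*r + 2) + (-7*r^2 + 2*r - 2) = -5*r^2 - 2*r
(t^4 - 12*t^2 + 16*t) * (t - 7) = t^5 - 7*t^4 - 12*t^3 + 100*t^2 - 112*t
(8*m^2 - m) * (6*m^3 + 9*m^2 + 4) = 48*m^5 + 66*m^4 - 9*m^3 + 32*m^2 - 4*m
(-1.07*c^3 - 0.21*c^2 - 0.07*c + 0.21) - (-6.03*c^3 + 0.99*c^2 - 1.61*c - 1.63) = 4.96*c^3 - 1.2*c^2 + 1.54*c + 1.84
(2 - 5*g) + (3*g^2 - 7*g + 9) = 3*g^2 - 12*g + 11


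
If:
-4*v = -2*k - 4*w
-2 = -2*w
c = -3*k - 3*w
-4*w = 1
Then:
No Solution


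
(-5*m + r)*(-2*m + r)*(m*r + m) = 10*m^3*r + 10*m^3 - 7*m^2*r^2 - 7*m^2*r + m*r^3 + m*r^2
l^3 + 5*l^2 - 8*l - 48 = (l - 3)*(l + 4)^2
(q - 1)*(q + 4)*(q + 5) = q^3 + 8*q^2 + 11*q - 20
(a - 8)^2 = a^2 - 16*a + 64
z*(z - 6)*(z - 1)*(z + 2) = z^4 - 5*z^3 - 8*z^2 + 12*z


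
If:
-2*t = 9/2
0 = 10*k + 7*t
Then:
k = 63/40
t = -9/4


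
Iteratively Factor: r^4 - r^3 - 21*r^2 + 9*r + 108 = (r - 3)*(r^3 + 2*r^2 - 15*r - 36) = (r - 3)*(r + 3)*(r^2 - r - 12) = (r - 3)*(r + 3)^2*(r - 4)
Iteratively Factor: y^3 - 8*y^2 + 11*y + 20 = (y + 1)*(y^2 - 9*y + 20) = (y - 5)*(y + 1)*(y - 4)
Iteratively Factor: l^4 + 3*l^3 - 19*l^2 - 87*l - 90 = (l + 3)*(l^3 - 19*l - 30) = (l + 3)^2*(l^2 - 3*l - 10) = (l - 5)*(l + 3)^2*(l + 2)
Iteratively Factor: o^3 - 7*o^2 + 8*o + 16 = (o - 4)*(o^2 - 3*o - 4) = (o - 4)^2*(o + 1)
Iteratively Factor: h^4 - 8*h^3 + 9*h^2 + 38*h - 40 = (h - 4)*(h^3 - 4*h^2 - 7*h + 10) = (h - 5)*(h - 4)*(h^2 + h - 2) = (h - 5)*(h - 4)*(h - 1)*(h + 2)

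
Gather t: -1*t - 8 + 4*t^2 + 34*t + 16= 4*t^2 + 33*t + 8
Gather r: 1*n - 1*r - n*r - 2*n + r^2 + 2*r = -n + r^2 + r*(1 - n)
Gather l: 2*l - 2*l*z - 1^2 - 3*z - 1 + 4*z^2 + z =l*(2 - 2*z) + 4*z^2 - 2*z - 2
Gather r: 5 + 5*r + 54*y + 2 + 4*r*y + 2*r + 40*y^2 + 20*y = r*(4*y + 7) + 40*y^2 + 74*y + 7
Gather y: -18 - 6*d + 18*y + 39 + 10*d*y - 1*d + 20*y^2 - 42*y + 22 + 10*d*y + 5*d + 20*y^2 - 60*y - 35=-2*d + 40*y^2 + y*(20*d - 84) + 8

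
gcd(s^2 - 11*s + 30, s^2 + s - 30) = s - 5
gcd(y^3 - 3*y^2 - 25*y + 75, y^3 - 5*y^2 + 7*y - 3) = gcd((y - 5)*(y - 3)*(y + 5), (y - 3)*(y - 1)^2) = y - 3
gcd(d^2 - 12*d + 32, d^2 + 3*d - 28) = d - 4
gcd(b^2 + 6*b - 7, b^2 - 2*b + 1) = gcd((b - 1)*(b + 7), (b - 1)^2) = b - 1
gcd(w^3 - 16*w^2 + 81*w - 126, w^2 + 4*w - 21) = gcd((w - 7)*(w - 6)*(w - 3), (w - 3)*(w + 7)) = w - 3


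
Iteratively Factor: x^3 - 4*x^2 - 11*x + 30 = (x - 2)*(x^2 - 2*x - 15) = (x - 5)*(x - 2)*(x + 3)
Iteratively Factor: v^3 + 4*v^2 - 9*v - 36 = (v - 3)*(v^2 + 7*v + 12) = (v - 3)*(v + 4)*(v + 3)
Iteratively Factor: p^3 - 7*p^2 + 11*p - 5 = (p - 1)*(p^2 - 6*p + 5) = (p - 1)^2*(p - 5)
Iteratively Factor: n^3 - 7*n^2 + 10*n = (n)*(n^2 - 7*n + 10) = n*(n - 5)*(n - 2)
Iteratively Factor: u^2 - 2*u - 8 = (u - 4)*(u + 2)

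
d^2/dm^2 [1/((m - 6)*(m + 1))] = 2*((m - 6)^2 + (m - 6)*(m + 1) + (m + 1)^2)/((m - 6)^3*(m + 1)^3)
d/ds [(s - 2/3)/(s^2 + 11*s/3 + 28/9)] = 9*(-9*s^2 + 12*s + 50)/(81*s^4 + 594*s^3 + 1593*s^2 + 1848*s + 784)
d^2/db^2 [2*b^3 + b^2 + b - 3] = 12*b + 2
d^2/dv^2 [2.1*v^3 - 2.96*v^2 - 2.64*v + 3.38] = 12.6*v - 5.92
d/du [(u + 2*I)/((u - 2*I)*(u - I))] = (-u^2 - 4*I*u - 8)/(u^4 - 6*I*u^3 - 13*u^2 + 12*I*u + 4)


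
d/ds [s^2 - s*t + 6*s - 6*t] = 2*s - t + 6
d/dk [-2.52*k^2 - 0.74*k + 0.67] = -5.04*k - 0.74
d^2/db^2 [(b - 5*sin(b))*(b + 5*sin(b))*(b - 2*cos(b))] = 2*b^2*cos(b) + 8*b*sin(b) - 50*b*cos(2*b) + 6*b - 50*sin(2*b) - 33*cos(b)/2 + 225*cos(3*b)/2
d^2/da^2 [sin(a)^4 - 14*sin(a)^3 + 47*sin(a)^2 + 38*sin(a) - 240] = -16*sin(a)^4 + 126*sin(a)^3 - 176*sin(a)^2 - 122*sin(a) + 94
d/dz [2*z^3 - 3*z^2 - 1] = 6*z*(z - 1)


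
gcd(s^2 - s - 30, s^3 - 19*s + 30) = s + 5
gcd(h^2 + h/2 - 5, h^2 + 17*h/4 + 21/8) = 1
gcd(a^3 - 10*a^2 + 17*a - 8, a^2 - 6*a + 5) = a - 1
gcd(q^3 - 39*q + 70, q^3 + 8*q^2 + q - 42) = q^2 + 5*q - 14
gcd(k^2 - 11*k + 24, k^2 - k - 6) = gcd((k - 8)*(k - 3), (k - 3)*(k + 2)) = k - 3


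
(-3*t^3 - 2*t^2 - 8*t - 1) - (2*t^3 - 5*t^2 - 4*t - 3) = -5*t^3 + 3*t^2 - 4*t + 2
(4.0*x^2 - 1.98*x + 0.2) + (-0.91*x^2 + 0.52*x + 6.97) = 3.09*x^2 - 1.46*x + 7.17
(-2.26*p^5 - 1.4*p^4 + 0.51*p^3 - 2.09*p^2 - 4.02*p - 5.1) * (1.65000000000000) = -3.729*p^5 - 2.31*p^4 + 0.8415*p^3 - 3.4485*p^2 - 6.633*p - 8.415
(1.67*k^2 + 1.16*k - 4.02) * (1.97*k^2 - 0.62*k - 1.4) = 3.2899*k^4 + 1.2498*k^3 - 10.9766*k^2 + 0.8684*k + 5.628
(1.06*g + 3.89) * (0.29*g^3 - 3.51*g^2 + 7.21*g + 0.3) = 0.3074*g^4 - 2.5925*g^3 - 6.0113*g^2 + 28.3649*g + 1.167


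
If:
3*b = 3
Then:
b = 1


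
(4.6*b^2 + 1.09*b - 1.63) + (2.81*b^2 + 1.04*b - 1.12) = 7.41*b^2 + 2.13*b - 2.75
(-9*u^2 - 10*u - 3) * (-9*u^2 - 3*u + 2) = 81*u^4 + 117*u^3 + 39*u^2 - 11*u - 6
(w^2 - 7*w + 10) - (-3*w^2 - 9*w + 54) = 4*w^2 + 2*w - 44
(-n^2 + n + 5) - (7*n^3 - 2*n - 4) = -7*n^3 - n^2 + 3*n + 9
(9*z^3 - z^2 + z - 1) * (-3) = -27*z^3 + 3*z^2 - 3*z + 3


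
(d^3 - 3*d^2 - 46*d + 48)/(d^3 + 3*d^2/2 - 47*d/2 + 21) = 2*(d - 8)/(2*d - 7)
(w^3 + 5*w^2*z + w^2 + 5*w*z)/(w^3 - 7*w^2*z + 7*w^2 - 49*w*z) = (w^2 + 5*w*z + w + 5*z)/(w^2 - 7*w*z + 7*w - 49*z)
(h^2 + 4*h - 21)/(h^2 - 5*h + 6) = (h + 7)/(h - 2)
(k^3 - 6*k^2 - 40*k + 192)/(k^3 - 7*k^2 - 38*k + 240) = (k - 4)/(k - 5)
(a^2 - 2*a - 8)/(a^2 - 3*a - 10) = (a - 4)/(a - 5)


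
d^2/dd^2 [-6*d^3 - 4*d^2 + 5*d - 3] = -36*d - 8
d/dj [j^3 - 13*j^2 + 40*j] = 3*j^2 - 26*j + 40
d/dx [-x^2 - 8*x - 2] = -2*x - 8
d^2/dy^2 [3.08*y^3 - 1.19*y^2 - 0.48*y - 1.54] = 18.48*y - 2.38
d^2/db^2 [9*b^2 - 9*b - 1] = 18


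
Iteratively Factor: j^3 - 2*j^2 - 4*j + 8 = (j + 2)*(j^2 - 4*j + 4) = (j - 2)*(j + 2)*(j - 2)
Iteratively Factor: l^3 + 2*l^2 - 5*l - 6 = (l + 1)*(l^2 + l - 6) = (l + 1)*(l + 3)*(l - 2)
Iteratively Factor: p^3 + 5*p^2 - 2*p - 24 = (p + 3)*(p^2 + 2*p - 8) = (p + 3)*(p + 4)*(p - 2)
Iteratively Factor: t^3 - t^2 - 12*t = (t - 4)*(t^2 + 3*t) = (t - 4)*(t + 3)*(t)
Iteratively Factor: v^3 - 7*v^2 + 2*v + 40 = (v + 2)*(v^2 - 9*v + 20) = (v - 4)*(v + 2)*(v - 5)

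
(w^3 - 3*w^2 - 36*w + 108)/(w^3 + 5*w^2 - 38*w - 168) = (w^2 + 3*w - 18)/(w^2 + 11*w + 28)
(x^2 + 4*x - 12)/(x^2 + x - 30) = (x - 2)/(x - 5)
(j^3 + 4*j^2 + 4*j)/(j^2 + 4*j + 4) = j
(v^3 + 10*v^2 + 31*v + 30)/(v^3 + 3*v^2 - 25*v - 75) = (v + 2)/(v - 5)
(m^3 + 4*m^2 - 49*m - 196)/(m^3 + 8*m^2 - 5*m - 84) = (m - 7)/(m - 3)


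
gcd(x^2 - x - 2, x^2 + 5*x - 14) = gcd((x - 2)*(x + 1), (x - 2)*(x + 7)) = x - 2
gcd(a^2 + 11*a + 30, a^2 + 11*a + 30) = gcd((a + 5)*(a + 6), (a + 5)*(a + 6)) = a^2 + 11*a + 30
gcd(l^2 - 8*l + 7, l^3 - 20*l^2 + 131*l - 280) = l - 7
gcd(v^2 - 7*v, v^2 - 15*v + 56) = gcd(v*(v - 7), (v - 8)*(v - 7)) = v - 7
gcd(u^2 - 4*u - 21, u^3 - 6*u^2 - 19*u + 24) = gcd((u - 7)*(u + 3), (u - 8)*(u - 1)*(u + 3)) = u + 3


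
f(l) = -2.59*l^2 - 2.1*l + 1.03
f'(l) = -5.18*l - 2.1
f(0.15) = 0.66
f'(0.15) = -2.88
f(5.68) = -94.46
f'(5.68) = -31.52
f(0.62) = -1.27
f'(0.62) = -5.31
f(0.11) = 0.77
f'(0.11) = -2.67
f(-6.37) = -90.69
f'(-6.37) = 30.90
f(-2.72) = -12.42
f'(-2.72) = 11.99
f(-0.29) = 1.42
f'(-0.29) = -0.60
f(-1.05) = 0.38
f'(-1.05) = 3.34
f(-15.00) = -550.22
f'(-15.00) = 75.60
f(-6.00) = -79.61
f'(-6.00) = 28.98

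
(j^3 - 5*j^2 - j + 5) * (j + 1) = j^4 - 4*j^3 - 6*j^2 + 4*j + 5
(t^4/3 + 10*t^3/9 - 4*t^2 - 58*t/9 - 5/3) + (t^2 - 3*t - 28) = t^4/3 + 10*t^3/9 - 3*t^2 - 85*t/9 - 89/3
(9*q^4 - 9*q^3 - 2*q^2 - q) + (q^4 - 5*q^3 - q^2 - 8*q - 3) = 10*q^4 - 14*q^3 - 3*q^2 - 9*q - 3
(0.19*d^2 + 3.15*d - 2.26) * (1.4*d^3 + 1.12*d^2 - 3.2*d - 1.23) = 0.266*d^5 + 4.6228*d^4 - 0.244*d^3 - 12.8449*d^2 + 3.3575*d + 2.7798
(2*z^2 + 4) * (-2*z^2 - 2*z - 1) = -4*z^4 - 4*z^3 - 10*z^2 - 8*z - 4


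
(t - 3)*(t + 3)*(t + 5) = t^3 + 5*t^2 - 9*t - 45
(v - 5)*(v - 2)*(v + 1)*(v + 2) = v^4 - 4*v^3 - 9*v^2 + 16*v + 20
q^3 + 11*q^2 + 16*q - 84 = (q - 2)*(q + 6)*(q + 7)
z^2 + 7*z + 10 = (z + 2)*(z + 5)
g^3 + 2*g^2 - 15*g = g*(g - 3)*(g + 5)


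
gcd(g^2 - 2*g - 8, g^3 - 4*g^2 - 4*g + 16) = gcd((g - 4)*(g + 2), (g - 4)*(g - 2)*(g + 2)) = g^2 - 2*g - 8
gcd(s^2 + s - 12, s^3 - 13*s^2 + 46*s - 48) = s - 3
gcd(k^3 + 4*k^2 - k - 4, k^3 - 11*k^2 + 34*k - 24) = k - 1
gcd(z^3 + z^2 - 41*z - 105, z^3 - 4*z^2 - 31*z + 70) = z^2 - 2*z - 35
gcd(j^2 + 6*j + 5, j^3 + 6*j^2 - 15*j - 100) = j + 5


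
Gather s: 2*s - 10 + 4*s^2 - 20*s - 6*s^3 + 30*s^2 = -6*s^3 + 34*s^2 - 18*s - 10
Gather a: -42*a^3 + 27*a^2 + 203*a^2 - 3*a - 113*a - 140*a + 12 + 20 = -42*a^3 + 230*a^2 - 256*a + 32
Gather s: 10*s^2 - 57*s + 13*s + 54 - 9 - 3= 10*s^2 - 44*s + 42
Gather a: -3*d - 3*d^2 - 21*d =-3*d^2 - 24*d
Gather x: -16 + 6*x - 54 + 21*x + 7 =27*x - 63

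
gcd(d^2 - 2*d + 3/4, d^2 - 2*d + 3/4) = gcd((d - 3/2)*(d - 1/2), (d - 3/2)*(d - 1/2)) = d^2 - 2*d + 3/4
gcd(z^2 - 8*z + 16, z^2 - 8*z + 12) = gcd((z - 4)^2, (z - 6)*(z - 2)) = 1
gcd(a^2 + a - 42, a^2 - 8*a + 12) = a - 6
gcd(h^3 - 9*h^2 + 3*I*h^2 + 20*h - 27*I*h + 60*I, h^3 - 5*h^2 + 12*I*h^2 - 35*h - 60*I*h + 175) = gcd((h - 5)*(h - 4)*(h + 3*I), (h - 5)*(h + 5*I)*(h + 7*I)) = h - 5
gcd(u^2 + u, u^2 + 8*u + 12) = 1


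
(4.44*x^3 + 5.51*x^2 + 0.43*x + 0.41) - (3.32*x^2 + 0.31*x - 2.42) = 4.44*x^3 + 2.19*x^2 + 0.12*x + 2.83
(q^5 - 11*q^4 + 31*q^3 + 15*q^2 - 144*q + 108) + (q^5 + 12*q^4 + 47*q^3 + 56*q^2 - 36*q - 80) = 2*q^5 + q^4 + 78*q^3 + 71*q^2 - 180*q + 28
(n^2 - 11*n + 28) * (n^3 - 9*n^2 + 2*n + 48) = n^5 - 20*n^4 + 129*n^3 - 226*n^2 - 472*n + 1344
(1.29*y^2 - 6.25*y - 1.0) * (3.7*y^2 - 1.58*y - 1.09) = 4.773*y^4 - 25.1632*y^3 + 4.7689*y^2 + 8.3925*y + 1.09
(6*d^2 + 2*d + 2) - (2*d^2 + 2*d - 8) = 4*d^2 + 10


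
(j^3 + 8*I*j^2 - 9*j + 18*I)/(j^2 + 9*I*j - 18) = j - I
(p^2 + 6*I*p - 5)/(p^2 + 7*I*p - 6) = (p + 5*I)/(p + 6*I)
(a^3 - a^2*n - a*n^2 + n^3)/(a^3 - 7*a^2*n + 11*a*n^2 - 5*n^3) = (a + n)/(a - 5*n)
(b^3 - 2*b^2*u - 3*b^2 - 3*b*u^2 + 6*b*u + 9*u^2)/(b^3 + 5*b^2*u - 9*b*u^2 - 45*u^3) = (b^2 + b*u - 3*b - 3*u)/(b^2 + 8*b*u + 15*u^2)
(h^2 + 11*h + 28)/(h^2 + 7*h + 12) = (h + 7)/(h + 3)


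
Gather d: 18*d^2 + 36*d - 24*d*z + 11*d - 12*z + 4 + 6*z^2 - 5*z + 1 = 18*d^2 + d*(47 - 24*z) + 6*z^2 - 17*z + 5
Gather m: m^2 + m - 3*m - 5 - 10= m^2 - 2*m - 15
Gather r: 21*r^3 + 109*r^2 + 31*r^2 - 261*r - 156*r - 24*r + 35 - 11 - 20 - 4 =21*r^3 + 140*r^2 - 441*r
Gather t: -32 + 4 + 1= -27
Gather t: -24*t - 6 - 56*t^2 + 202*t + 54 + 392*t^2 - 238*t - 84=336*t^2 - 60*t - 36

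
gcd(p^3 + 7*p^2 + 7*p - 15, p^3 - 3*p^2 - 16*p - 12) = 1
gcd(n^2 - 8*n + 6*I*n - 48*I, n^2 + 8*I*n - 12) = n + 6*I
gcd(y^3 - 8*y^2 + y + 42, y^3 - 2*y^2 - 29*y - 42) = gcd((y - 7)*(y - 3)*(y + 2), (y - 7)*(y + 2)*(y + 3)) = y^2 - 5*y - 14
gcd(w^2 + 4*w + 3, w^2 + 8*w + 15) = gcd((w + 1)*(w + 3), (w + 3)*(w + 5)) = w + 3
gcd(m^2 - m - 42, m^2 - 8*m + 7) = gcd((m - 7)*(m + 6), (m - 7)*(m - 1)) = m - 7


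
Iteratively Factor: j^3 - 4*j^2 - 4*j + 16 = (j - 4)*(j^2 - 4) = (j - 4)*(j + 2)*(j - 2)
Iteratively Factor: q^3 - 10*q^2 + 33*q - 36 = (q - 3)*(q^2 - 7*q + 12) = (q - 3)^2*(q - 4)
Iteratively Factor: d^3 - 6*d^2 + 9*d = (d - 3)*(d^2 - 3*d) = (d - 3)^2*(d)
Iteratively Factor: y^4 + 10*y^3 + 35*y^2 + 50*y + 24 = (y + 4)*(y^3 + 6*y^2 + 11*y + 6) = (y + 3)*(y + 4)*(y^2 + 3*y + 2) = (y + 2)*(y + 3)*(y + 4)*(y + 1)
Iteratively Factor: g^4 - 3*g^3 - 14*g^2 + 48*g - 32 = (g - 4)*(g^3 + g^2 - 10*g + 8) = (g - 4)*(g - 1)*(g^2 + 2*g - 8) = (g - 4)*(g - 2)*(g - 1)*(g + 4)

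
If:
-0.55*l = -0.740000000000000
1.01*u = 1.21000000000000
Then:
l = 1.35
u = 1.20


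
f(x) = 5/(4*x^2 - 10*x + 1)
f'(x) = 5*(10 - 8*x)/(4*x^2 - 10*x + 1)^2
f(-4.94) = 0.03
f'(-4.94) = 0.01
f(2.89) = 0.91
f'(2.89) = -2.16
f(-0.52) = 0.69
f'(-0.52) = 1.34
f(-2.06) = 0.13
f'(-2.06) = 0.09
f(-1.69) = 0.17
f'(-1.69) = 0.14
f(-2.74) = 0.09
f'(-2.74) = 0.05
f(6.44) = 0.05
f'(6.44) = -0.02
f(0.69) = -1.25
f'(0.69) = 1.40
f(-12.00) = 0.01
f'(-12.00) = 0.00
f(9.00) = 0.02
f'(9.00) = -0.00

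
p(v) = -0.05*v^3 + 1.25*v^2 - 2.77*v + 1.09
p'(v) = -0.15*v^2 + 2.5*v - 2.77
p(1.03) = -0.49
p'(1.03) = -0.35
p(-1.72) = 9.81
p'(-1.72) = -7.51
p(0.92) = -0.44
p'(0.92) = -0.60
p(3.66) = 5.24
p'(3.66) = 4.37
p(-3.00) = 22.00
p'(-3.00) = -11.62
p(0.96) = -0.46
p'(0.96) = -0.51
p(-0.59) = 3.17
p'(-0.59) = -4.30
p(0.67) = -0.22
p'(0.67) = -1.16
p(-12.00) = 300.73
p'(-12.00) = -54.37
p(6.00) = 18.67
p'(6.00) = 6.83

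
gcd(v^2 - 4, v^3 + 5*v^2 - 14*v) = v - 2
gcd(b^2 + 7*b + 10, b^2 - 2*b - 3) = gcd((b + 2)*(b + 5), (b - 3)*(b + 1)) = 1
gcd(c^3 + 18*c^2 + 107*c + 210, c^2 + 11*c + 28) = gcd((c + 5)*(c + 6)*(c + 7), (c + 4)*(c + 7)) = c + 7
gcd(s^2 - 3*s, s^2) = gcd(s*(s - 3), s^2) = s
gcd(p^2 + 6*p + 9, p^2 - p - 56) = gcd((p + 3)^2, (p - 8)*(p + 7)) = 1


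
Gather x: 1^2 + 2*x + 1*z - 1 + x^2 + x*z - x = x^2 + x*(z + 1) + z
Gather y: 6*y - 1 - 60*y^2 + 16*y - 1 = -60*y^2 + 22*y - 2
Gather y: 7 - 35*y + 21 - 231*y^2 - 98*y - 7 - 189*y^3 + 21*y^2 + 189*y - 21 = -189*y^3 - 210*y^2 + 56*y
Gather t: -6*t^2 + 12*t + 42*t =-6*t^2 + 54*t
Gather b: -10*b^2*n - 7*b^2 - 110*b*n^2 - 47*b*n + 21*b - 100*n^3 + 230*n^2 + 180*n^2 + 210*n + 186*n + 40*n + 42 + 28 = b^2*(-10*n - 7) + b*(-110*n^2 - 47*n + 21) - 100*n^3 + 410*n^2 + 436*n + 70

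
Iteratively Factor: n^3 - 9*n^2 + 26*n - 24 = (n - 3)*(n^2 - 6*n + 8) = (n - 3)*(n - 2)*(n - 4)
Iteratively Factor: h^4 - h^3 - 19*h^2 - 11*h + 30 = (h - 5)*(h^3 + 4*h^2 + h - 6) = (h - 5)*(h + 2)*(h^2 + 2*h - 3) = (h - 5)*(h + 2)*(h + 3)*(h - 1)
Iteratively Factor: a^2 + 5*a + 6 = (a + 3)*(a + 2)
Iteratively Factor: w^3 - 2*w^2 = (w)*(w^2 - 2*w) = w*(w - 2)*(w)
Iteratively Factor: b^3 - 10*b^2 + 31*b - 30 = (b - 2)*(b^2 - 8*b + 15) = (b - 3)*(b - 2)*(b - 5)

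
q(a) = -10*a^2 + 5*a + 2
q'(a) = 5 - 20*a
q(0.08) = 2.34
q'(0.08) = 3.40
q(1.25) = -7.38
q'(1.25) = -20.00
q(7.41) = -510.03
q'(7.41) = -143.20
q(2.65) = -54.98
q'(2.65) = -48.00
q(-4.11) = -187.47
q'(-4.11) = 87.20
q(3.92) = -132.06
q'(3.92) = -73.40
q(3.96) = -135.02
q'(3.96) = -74.20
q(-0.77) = -7.78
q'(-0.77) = 20.40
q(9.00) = -763.00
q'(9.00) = -175.00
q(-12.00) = -1498.00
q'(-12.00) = 245.00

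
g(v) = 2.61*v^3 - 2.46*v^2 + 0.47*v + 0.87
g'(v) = 7.83*v^2 - 4.92*v + 0.47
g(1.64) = 6.54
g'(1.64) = 13.46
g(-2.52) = -57.70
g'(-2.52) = 62.59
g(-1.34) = -10.46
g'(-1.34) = 21.12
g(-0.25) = 0.56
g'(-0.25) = 2.19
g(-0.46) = -0.12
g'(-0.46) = 4.39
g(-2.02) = -31.63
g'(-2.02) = 42.36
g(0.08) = 0.89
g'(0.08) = 0.13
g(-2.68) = -68.30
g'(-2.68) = 69.89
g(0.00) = 0.87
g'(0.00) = 0.47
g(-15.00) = -9368.43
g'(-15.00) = 1836.02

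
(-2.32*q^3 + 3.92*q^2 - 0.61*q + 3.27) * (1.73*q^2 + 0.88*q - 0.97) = -4.0136*q^5 + 4.74*q^4 + 4.6447*q^3 + 1.3179*q^2 + 3.4693*q - 3.1719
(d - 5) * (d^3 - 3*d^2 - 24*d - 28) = d^4 - 8*d^3 - 9*d^2 + 92*d + 140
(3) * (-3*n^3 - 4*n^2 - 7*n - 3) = -9*n^3 - 12*n^2 - 21*n - 9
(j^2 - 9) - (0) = j^2 - 9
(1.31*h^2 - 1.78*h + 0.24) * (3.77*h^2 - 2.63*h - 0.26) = 4.9387*h^4 - 10.1559*h^3 + 5.2456*h^2 - 0.1684*h - 0.0624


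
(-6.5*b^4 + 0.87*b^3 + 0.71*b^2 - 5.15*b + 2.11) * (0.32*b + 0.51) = -2.08*b^5 - 3.0366*b^4 + 0.6709*b^3 - 1.2859*b^2 - 1.9513*b + 1.0761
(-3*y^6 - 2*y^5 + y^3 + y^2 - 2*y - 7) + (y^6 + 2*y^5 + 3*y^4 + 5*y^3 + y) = -2*y^6 + 3*y^4 + 6*y^3 + y^2 - y - 7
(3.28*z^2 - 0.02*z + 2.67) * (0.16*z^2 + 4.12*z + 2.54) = 0.5248*z^4 + 13.5104*z^3 + 8.676*z^2 + 10.9496*z + 6.7818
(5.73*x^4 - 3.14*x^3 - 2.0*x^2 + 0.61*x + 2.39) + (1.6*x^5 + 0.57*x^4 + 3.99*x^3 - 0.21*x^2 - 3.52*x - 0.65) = 1.6*x^5 + 6.3*x^4 + 0.85*x^3 - 2.21*x^2 - 2.91*x + 1.74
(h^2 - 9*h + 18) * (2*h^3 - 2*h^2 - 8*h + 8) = 2*h^5 - 20*h^4 + 46*h^3 + 44*h^2 - 216*h + 144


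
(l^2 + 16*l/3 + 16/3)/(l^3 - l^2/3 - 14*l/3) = (3*l^2 + 16*l + 16)/(l*(3*l^2 - l - 14))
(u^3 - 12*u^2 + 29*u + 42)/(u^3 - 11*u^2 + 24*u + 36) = (u - 7)/(u - 6)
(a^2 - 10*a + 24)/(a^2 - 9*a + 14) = (a^2 - 10*a + 24)/(a^2 - 9*a + 14)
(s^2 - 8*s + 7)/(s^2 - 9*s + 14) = (s - 1)/(s - 2)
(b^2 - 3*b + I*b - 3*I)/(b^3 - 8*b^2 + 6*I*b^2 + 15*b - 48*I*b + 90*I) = (b + I)/(b^2 + b*(-5 + 6*I) - 30*I)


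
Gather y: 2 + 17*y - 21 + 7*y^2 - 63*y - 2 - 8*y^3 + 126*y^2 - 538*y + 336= -8*y^3 + 133*y^2 - 584*y + 315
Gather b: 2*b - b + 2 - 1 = b + 1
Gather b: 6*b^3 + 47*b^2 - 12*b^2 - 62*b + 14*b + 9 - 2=6*b^3 + 35*b^2 - 48*b + 7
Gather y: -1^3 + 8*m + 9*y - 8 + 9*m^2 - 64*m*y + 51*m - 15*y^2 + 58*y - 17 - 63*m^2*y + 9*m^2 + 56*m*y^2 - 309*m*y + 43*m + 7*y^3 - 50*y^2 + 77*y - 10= 18*m^2 + 102*m + 7*y^3 + y^2*(56*m - 65) + y*(-63*m^2 - 373*m + 144) - 36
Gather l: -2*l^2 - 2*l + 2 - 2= -2*l^2 - 2*l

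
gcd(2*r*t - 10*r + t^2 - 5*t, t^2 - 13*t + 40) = t - 5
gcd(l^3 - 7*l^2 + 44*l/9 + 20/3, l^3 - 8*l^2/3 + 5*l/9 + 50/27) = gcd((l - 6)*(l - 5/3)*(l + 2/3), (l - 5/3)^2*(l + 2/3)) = l^2 - l - 10/9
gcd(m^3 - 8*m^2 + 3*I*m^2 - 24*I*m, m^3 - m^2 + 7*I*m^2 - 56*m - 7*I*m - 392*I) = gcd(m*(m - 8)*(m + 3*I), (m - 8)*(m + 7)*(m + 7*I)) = m - 8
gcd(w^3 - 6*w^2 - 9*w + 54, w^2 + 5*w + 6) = w + 3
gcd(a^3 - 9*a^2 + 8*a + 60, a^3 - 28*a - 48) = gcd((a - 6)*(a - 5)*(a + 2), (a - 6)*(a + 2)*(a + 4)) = a^2 - 4*a - 12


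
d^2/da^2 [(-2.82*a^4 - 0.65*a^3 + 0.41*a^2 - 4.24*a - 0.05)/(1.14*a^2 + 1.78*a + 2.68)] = (-7.32974399999999*a^6 - 34.334064*a^5 - 105.303312*a^4 - 228.07216*a^3 - 269.562648*a^2 + 49.104168*a + 46.33124)/(1.481544*a^6 + 6.939864*a^5 + 21.284712*a^4 + 38.269288*a^3 + 50.037744*a^2 + 38.354016*a + 19.248832)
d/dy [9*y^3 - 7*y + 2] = 27*y^2 - 7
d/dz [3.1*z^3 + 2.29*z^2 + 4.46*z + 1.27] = 9.3*z^2 + 4.58*z + 4.46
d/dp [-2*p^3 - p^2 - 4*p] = -6*p^2 - 2*p - 4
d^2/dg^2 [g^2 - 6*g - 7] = 2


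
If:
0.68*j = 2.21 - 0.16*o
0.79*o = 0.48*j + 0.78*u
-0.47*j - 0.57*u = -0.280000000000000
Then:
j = 3.30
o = -0.20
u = -2.23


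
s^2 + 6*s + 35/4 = (s + 5/2)*(s + 7/2)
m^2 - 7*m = m*(m - 7)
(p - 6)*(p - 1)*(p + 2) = p^3 - 5*p^2 - 8*p + 12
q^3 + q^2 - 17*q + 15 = (q - 3)*(q - 1)*(q + 5)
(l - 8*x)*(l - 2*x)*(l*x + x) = l^3*x - 10*l^2*x^2 + l^2*x + 16*l*x^3 - 10*l*x^2 + 16*x^3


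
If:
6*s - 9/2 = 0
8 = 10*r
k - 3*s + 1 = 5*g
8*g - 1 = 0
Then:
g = 1/8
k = 15/8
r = 4/5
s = 3/4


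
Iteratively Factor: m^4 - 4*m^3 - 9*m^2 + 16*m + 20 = (m - 2)*(m^3 - 2*m^2 - 13*m - 10) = (m - 2)*(m + 2)*(m^2 - 4*m - 5) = (m - 5)*(m - 2)*(m + 2)*(m + 1)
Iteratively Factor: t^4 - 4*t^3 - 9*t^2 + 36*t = (t)*(t^3 - 4*t^2 - 9*t + 36) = t*(t - 3)*(t^2 - t - 12) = t*(t - 4)*(t - 3)*(t + 3)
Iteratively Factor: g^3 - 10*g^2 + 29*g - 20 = (g - 1)*(g^2 - 9*g + 20) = (g - 4)*(g - 1)*(g - 5)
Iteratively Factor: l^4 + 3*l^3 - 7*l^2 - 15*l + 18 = (l - 2)*(l^3 + 5*l^2 + 3*l - 9) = (l - 2)*(l - 1)*(l^2 + 6*l + 9) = (l - 2)*(l - 1)*(l + 3)*(l + 3)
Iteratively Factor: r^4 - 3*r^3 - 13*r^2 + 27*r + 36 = (r - 4)*(r^3 + r^2 - 9*r - 9) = (r - 4)*(r - 3)*(r^2 + 4*r + 3) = (r - 4)*(r - 3)*(r + 3)*(r + 1)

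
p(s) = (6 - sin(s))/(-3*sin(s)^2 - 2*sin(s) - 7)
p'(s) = (6 - sin(s))*(6*sin(s)*cos(s) + 2*cos(s))/(-3*sin(s)^2 - 2*sin(s) - 7)^2 - cos(s)/(-3*sin(s)^2 - 2*sin(s) - 7) = (-3*sin(s)^2 + 36*sin(s) + 19)*cos(s)/(3*sin(s)^2 + 2*sin(s) + 7)^2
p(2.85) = -0.73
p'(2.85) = -0.46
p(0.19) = -0.78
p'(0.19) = 0.45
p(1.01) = -0.48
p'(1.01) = 0.21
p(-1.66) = -0.88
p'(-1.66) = 0.03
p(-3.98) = -0.52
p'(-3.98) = -0.29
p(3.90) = -0.95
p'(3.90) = 0.11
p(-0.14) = -0.91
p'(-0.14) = 0.30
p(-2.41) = -0.95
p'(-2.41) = 0.10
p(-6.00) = -0.73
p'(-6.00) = 0.46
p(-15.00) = -0.95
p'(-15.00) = 0.09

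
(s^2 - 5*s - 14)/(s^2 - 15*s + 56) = (s + 2)/(s - 8)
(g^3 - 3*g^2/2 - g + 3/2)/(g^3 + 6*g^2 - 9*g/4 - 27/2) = 2*(g^2 - 1)/(2*g^2 + 15*g + 18)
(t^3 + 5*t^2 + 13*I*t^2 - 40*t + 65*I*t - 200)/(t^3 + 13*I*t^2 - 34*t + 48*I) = (t^2 + 5*t*(1 + I) + 25*I)/(t^2 + 5*I*t + 6)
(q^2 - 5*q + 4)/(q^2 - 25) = (q^2 - 5*q + 4)/(q^2 - 25)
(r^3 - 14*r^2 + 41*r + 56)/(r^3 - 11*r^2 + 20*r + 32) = (r - 7)/(r - 4)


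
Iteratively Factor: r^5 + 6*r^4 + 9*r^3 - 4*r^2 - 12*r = (r)*(r^4 + 6*r^3 + 9*r^2 - 4*r - 12) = r*(r + 2)*(r^3 + 4*r^2 + r - 6) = r*(r + 2)^2*(r^2 + 2*r - 3) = r*(r - 1)*(r + 2)^2*(r + 3)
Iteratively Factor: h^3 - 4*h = (h + 2)*(h^2 - 2*h) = (h - 2)*(h + 2)*(h)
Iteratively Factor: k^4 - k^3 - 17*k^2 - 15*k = (k + 3)*(k^3 - 4*k^2 - 5*k) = (k + 1)*(k + 3)*(k^2 - 5*k) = (k - 5)*(k + 1)*(k + 3)*(k)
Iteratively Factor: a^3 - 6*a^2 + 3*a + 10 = (a - 2)*(a^2 - 4*a - 5) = (a - 5)*(a - 2)*(a + 1)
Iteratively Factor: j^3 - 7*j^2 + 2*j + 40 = (j - 5)*(j^2 - 2*j - 8) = (j - 5)*(j - 4)*(j + 2)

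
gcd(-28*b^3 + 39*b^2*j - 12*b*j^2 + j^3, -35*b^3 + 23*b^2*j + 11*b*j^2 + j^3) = b - j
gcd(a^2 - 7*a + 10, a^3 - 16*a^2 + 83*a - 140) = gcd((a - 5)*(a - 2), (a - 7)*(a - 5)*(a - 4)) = a - 5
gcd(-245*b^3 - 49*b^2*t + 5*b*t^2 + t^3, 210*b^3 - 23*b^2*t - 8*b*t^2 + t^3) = -35*b^2 - 2*b*t + t^2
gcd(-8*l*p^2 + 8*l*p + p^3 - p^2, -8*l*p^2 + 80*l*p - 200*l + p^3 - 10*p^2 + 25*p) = -8*l + p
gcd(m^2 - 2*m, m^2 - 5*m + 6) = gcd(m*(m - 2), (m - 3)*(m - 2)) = m - 2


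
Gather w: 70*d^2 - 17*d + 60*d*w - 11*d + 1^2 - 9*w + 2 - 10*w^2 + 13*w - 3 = 70*d^2 - 28*d - 10*w^2 + w*(60*d + 4)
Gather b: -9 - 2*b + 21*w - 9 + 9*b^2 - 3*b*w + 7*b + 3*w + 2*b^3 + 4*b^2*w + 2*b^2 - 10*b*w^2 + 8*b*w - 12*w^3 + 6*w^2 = 2*b^3 + b^2*(4*w + 11) + b*(-10*w^2 + 5*w + 5) - 12*w^3 + 6*w^2 + 24*w - 18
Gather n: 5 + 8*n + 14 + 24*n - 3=32*n + 16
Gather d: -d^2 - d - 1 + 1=-d^2 - d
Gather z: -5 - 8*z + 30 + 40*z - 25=32*z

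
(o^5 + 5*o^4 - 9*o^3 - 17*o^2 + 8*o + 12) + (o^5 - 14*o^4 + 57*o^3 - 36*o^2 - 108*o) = 2*o^5 - 9*o^4 + 48*o^3 - 53*o^2 - 100*o + 12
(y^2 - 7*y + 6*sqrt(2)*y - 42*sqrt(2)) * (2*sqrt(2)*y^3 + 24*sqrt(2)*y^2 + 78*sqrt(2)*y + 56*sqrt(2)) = 2*sqrt(2)*y^5 + 10*sqrt(2)*y^4 + 24*y^4 - 90*sqrt(2)*y^3 + 120*y^3 - 1080*y^2 - 490*sqrt(2)*y^2 - 5880*y - 392*sqrt(2)*y - 4704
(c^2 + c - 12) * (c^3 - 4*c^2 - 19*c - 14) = c^5 - 3*c^4 - 35*c^3 + 15*c^2 + 214*c + 168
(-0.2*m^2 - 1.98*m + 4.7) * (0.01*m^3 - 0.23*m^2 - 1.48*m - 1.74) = -0.002*m^5 + 0.0262*m^4 + 0.7984*m^3 + 2.1974*m^2 - 3.5108*m - 8.178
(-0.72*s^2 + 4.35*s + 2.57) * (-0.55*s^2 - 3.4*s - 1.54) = 0.396*s^4 + 0.0554999999999999*s^3 - 15.0947*s^2 - 15.437*s - 3.9578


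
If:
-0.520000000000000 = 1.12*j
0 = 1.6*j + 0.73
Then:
No Solution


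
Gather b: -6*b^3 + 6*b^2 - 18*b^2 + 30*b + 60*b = -6*b^3 - 12*b^2 + 90*b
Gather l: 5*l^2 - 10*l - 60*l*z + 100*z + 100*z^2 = 5*l^2 + l*(-60*z - 10) + 100*z^2 + 100*z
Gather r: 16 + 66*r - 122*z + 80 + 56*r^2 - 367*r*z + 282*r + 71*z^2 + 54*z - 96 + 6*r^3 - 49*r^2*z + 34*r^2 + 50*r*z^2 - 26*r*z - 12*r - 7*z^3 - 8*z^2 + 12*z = 6*r^3 + r^2*(90 - 49*z) + r*(50*z^2 - 393*z + 336) - 7*z^3 + 63*z^2 - 56*z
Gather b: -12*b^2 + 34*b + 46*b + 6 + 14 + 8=-12*b^2 + 80*b + 28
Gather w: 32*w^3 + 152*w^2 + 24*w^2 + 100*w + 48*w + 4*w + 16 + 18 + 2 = 32*w^3 + 176*w^2 + 152*w + 36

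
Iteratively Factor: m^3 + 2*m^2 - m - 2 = (m - 1)*(m^2 + 3*m + 2) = (m - 1)*(m + 1)*(m + 2)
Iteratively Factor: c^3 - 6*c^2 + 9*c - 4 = (c - 1)*(c^2 - 5*c + 4) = (c - 4)*(c - 1)*(c - 1)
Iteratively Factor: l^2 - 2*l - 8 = (l + 2)*(l - 4)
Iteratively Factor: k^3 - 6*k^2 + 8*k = (k)*(k^2 - 6*k + 8) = k*(k - 4)*(k - 2)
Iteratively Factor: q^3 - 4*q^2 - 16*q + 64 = (q - 4)*(q^2 - 16) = (q - 4)*(q + 4)*(q - 4)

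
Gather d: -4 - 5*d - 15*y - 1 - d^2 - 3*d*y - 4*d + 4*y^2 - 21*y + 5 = -d^2 + d*(-3*y - 9) + 4*y^2 - 36*y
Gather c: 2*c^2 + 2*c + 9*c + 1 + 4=2*c^2 + 11*c + 5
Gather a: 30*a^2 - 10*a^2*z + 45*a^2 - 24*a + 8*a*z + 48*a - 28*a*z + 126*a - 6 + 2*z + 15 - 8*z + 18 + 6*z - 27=a^2*(75 - 10*z) + a*(150 - 20*z)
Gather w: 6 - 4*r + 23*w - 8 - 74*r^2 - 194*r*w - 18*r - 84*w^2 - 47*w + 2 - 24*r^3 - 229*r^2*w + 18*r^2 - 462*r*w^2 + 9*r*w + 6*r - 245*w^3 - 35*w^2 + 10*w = -24*r^3 - 56*r^2 - 16*r - 245*w^3 + w^2*(-462*r - 119) + w*(-229*r^2 - 185*r - 14)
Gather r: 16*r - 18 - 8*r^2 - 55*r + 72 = -8*r^2 - 39*r + 54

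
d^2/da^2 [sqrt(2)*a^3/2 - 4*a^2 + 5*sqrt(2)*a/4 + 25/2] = 3*sqrt(2)*a - 8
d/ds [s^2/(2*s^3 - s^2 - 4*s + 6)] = 2*s*(2*s^3 - s^2 + s*(-3*s^2 + s + 2) - 4*s + 6)/(2*s^3 - s^2 - 4*s + 6)^2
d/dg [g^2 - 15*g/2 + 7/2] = 2*g - 15/2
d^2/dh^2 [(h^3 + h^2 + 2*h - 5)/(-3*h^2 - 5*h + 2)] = 2*(-34*h^3 + 147*h^2 + 177*h + 131)/(27*h^6 + 135*h^5 + 171*h^4 - 55*h^3 - 114*h^2 + 60*h - 8)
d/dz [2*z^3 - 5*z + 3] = 6*z^2 - 5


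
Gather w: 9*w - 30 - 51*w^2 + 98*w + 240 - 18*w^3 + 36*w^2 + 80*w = -18*w^3 - 15*w^2 + 187*w + 210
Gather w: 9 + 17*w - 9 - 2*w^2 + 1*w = -2*w^2 + 18*w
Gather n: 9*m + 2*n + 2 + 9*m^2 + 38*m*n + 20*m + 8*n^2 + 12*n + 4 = 9*m^2 + 29*m + 8*n^2 + n*(38*m + 14) + 6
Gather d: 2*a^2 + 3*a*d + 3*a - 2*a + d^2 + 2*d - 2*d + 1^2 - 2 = 2*a^2 + 3*a*d + a + d^2 - 1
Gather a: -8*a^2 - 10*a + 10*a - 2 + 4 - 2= -8*a^2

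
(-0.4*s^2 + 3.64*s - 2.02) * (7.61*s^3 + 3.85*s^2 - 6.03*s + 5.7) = -3.044*s^5 + 26.1604*s^4 + 1.0538*s^3 - 32.0062*s^2 + 32.9286*s - 11.514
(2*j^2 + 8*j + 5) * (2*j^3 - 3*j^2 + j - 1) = 4*j^5 + 10*j^4 - 12*j^3 - 9*j^2 - 3*j - 5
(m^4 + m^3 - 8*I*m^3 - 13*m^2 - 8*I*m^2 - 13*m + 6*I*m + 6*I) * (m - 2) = m^5 - m^4 - 8*I*m^4 - 15*m^3 + 8*I*m^3 + 13*m^2 + 22*I*m^2 + 26*m - 6*I*m - 12*I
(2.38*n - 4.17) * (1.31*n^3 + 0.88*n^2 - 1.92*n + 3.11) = 3.1178*n^4 - 3.3683*n^3 - 8.2392*n^2 + 15.4082*n - 12.9687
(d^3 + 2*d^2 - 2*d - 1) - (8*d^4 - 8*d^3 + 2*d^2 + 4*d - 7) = -8*d^4 + 9*d^3 - 6*d + 6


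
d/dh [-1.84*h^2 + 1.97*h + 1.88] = 1.97 - 3.68*h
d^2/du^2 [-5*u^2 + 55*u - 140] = -10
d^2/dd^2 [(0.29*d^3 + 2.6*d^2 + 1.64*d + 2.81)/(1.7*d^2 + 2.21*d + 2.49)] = (-9.679562*d^3 - 7.734354*d^2 + 32.478474*d + 17.85019)/(4.913*d^6 + 19.1607*d^5 + 46.49721*d^4 + 66.923441*d^3 + 68.104737*d^2 + 41.106663*d + 15.438249)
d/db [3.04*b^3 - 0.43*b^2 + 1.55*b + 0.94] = 9.12*b^2 - 0.86*b + 1.55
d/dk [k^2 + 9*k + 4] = 2*k + 9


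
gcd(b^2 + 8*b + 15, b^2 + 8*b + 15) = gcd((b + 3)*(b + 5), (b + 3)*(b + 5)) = b^2 + 8*b + 15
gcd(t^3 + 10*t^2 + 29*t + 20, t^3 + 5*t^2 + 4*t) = t^2 + 5*t + 4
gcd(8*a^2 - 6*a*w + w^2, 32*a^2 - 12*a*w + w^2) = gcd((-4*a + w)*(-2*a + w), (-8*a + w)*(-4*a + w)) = -4*a + w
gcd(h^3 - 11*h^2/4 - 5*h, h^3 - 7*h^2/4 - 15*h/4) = h^2 + 5*h/4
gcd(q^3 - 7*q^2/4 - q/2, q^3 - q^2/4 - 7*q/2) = q^2 - 2*q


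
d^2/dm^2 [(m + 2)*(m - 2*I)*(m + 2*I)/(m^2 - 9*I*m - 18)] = (m^3*(-118 + 36*I) + m^2*(264 + 972*I) + m*(2376 - 432*I) + 288 - 1296*I)/(m^6 - 27*I*m^5 - 297*m^4 + 1701*I*m^3 + 5346*m^2 - 8748*I*m - 5832)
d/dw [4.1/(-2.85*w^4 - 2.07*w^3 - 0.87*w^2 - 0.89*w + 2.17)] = (46.74*w^3 + 25.461*w^2 + 7.134*w + 3.649)/(2.85*w^4 + 2.07*w^3 + 0.87*w^2 + 0.89*w - 2.17)^2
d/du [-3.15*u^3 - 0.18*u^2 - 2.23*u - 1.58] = -9.45*u^2 - 0.36*u - 2.23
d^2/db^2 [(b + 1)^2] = 2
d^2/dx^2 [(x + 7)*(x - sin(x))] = (x + 7)*sin(x) - 2*cos(x) + 2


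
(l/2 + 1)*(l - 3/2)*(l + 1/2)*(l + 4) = l^4/2 + 5*l^3/2 + 5*l^2/8 - 25*l/4 - 3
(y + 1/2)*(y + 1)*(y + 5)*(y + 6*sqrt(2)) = y^4 + 13*y^3/2 + 6*sqrt(2)*y^3 + 8*y^2 + 39*sqrt(2)*y^2 + 5*y/2 + 48*sqrt(2)*y + 15*sqrt(2)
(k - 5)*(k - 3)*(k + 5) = k^3 - 3*k^2 - 25*k + 75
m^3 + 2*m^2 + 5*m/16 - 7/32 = (m - 1/4)*(m + 1/2)*(m + 7/4)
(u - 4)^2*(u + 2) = u^3 - 6*u^2 + 32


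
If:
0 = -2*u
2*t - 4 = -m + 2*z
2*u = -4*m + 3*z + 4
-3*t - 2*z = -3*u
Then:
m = 4/31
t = 24/31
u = 0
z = -36/31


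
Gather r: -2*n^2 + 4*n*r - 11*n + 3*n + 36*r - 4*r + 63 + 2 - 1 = -2*n^2 - 8*n + r*(4*n + 32) + 64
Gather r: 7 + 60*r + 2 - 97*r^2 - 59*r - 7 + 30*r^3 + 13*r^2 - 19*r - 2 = 30*r^3 - 84*r^2 - 18*r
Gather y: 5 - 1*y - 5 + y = 0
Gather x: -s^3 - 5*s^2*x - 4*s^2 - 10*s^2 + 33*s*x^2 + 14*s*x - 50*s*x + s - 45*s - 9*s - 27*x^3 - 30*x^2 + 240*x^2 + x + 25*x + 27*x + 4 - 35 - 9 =-s^3 - 14*s^2 - 53*s - 27*x^3 + x^2*(33*s + 210) + x*(-5*s^2 - 36*s + 53) - 40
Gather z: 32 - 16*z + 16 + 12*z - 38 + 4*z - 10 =0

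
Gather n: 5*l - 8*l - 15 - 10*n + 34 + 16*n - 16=-3*l + 6*n + 3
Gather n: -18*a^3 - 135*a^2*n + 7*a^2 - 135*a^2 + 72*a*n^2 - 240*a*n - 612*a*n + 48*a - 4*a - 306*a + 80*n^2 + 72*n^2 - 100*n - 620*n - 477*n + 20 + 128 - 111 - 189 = -18*a^3 - 128*a^2 - 262*a + n^2*(72*a + 152) + n*(-135*a^2 - 852*a - 1197) - 152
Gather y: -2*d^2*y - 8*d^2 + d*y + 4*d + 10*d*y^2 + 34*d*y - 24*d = -8*d^2 + 10*d*y^2 - 20*d + y*(-2*d^2 + 35*d)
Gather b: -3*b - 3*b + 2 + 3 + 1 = 6 - 6*b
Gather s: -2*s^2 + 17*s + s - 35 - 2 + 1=-2*s^2 + 18*s - 36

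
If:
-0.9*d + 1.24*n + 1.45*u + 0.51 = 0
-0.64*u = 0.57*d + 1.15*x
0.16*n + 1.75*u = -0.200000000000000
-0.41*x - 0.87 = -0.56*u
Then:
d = 6.48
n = 4.96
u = -0.57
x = -2.90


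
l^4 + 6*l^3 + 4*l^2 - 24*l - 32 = (l - 2)*(l + 2)^2*(l + 4)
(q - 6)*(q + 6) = q^2 - 36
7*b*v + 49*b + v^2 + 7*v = (7*b + v)*(v + 7)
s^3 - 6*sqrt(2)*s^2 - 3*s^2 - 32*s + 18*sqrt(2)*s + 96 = (s - 3)*(s - 8*sqrt(2))*(s + 2*sqrt(2))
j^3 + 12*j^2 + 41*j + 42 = (j + 2)*(j + 3)*(j + 7)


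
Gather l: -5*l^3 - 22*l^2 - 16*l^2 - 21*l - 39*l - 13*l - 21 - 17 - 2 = -5*l^3 - 38*l^2 - 73*l - 40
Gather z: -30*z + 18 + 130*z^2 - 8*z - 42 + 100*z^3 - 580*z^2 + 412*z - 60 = 100*z^3 - 450*z^2 + 374*z - 84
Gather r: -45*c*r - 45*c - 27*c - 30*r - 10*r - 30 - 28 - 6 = -72*c + r*(-45*c - 40) - 64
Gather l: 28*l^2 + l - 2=28*l^2 + l - 2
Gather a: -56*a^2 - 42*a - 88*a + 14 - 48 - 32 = -56*a^2 - 130*a - 66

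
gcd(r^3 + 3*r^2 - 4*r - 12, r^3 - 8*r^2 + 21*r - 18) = r - 2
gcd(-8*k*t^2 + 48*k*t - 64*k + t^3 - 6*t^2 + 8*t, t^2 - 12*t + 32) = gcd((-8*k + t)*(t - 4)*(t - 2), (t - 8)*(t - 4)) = t - 4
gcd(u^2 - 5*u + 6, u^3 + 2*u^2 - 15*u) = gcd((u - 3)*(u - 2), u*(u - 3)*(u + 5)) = u - 3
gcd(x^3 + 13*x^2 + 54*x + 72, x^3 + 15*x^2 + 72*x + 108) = x^2 + 9*x + 18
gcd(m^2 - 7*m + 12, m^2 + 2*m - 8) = 1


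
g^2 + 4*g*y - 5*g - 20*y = (g - 5)*(g + 4*y)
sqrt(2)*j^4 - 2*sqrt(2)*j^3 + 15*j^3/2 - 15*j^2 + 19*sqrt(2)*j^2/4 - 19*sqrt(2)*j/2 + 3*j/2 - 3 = (j - 2)*(j + sqrt(2)/2)*(j + 3*sqrt(2))*(sqrt(2)*j + 1/2)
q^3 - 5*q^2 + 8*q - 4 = (q - 2)^2*(q - 1)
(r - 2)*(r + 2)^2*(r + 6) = r^4 + 8*r^3 + 8*r^2 - 32*r - 48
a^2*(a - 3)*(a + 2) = a^4 - a^3 - 6*a^2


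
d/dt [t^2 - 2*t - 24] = 2*t - 2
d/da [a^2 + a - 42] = 2*a + 1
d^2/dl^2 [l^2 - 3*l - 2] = 2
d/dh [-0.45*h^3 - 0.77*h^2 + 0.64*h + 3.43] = -1.35*h^2 - 1.54*h + 0.64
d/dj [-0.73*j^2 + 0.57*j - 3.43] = 0.57 - 1.46*j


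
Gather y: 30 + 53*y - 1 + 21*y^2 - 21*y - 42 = 21*y^2 + 32*y - 13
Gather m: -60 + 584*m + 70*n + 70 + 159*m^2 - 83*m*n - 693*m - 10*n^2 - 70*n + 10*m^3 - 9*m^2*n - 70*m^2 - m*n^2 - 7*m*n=10*m^3 + m^2*(89 - 9*n) + m*(-n^2 - 90*n - 109) - 10*n^2 + 10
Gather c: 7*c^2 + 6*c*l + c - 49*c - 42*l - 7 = 7*c^2 + c*(6*l - 48) - 42*l - 7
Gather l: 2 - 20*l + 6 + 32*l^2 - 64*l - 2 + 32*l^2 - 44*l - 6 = 64*l^2 - 128*l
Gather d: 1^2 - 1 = 0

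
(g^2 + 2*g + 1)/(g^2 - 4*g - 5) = (g + 1)/(g - 5)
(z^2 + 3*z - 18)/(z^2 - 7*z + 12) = (z + 6)/(z - 4)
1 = 1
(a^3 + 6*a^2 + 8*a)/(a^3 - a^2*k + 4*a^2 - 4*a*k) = (a + 2)/(a - k)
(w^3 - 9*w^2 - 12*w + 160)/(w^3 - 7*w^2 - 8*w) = (w^2 - w - 20)/(w*(w + 1))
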